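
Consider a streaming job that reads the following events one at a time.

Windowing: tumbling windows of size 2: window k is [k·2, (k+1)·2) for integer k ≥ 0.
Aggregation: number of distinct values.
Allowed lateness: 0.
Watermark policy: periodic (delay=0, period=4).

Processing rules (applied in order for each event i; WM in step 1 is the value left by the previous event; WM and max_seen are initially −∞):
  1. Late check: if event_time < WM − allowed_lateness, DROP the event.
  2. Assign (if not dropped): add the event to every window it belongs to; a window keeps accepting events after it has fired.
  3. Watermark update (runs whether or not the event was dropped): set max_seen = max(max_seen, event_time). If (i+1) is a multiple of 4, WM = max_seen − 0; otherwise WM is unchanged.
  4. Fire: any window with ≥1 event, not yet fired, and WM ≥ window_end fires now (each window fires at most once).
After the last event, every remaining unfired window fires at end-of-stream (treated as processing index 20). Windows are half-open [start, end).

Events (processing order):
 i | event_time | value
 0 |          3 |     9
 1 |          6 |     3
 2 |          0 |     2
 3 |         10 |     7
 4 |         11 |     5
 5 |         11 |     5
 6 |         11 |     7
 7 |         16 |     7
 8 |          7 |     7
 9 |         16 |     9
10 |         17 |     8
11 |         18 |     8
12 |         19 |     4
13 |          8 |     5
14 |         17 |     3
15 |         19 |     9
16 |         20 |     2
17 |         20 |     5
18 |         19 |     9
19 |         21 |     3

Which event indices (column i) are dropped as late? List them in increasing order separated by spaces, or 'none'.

i=0 t=3 v=9: → [2,4); WM=−∞
i=1 t=6 v=3: → [6,8); WM=−∞
i=2 t=0 v=2: → [0,2); WM=−∞
i=3 t=10 v=7: → [10,12); WM=10; [0,2) fires=1 [2,4) fires=1 [6,8) fires=1
i=4 t=11 v=5: → [10,12); WM=10
i=5 t=11 v=5: → [10,12); WM=10
i=6 t=11 v=7: → [10,12); WM=10
i=7 t=16 v=7: → [16,18); WM=16; [10,12) fires=2
i=8 t=7 v=7: DROP (t<16-0); WM=16
i=9 t=16 v=9: → [16,18); WM=16
i=10 t=17 v=8: → [16,18); WM=16
i=11 t=18 v=8: → [18,20); WM=18; [16,18) fires=3
i=12 t=19 v=4: → [18,20); WM=18
i=13 t=8 v=5: DROP (t<18-0); WM=18
i=14 t=17 v=3: DROP (t<18-0); WM=18
i=15 t=19 v=9: → [18,20); WM=19
i=16 t=20 v=2: → [20,22); WM=19
i=17 t=20 v=5: → [20,22); WM=19
i=18 t=19 v=9: → [18,20); WM=19
i=19 t=21 v=3: → [20,22); WM=21; [18,20) fires=3

8 13 14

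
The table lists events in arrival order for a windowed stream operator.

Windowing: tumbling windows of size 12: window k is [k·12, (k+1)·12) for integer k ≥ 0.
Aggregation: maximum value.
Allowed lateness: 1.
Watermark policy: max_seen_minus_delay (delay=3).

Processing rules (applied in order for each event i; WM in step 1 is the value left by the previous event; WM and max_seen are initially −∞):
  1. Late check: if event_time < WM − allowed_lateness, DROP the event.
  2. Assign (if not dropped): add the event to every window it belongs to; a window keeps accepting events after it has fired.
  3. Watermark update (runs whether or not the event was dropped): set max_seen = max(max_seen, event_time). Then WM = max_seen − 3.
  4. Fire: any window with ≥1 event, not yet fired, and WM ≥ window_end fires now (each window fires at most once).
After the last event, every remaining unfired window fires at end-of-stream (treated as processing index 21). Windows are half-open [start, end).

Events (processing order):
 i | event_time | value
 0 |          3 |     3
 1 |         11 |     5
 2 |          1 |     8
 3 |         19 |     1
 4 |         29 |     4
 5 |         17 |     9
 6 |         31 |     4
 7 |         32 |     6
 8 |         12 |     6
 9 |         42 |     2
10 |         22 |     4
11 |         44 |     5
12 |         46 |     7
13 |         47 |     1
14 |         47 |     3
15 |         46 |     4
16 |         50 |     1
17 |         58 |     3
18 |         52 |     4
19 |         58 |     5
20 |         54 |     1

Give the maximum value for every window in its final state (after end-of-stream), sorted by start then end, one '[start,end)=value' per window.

i=0 t=3 v=3: → [0,12); WM=0
i=1 t=11 v=5: → [0,12); WM=8
i=2 t=1 v=8: DROP (t<8-1); WM=8
i=3 t=19 v=1: → [12,24); WM=16; [0,12) fires=5
i=4 t=29 v=4: → [24,36); WM=26; [12,24) fires=1
i=5 t=17 v=9: DROP (t<26-1); WM=26
i=6 t=31 v=4: → [24,36); WM=28
i=7 t=32 v=6: → [24,36); WM=29
i=8 t=12 v=6: DROP (t<29-1); WM=29
i=9 t=42 v=2: → [36,48); WM=39; [24,36) fires=6
i=10 t=22 v=4: DROP (t<39-1); WM=39
i=11 t=44 v=5: → [36,48); WM=41
i=12 t=46 v=7: → [36,48); WM=43
i=13 t=47 v=1: → [36,48); WM=44
i=14 t=47 v=3: → [36,48); WM=44
i=15 t=46 v=4: → [36,48); WM=44
i=16 t=50 v=1: → [48,60); WM=47
i=17 t=58 v=3: → [48,60); WM=55; [36,48) fires=7
i=18 t=52 v=4: DROP (t<55-1); WM=55
i=19 t=58 v=5: → [48,60); WM=55
i=20 t=54 v=1: → [48,60); WM=55

[0,12)=5 [12,24)=1 [24,36)=6 [36,48)=7 [48,60)=5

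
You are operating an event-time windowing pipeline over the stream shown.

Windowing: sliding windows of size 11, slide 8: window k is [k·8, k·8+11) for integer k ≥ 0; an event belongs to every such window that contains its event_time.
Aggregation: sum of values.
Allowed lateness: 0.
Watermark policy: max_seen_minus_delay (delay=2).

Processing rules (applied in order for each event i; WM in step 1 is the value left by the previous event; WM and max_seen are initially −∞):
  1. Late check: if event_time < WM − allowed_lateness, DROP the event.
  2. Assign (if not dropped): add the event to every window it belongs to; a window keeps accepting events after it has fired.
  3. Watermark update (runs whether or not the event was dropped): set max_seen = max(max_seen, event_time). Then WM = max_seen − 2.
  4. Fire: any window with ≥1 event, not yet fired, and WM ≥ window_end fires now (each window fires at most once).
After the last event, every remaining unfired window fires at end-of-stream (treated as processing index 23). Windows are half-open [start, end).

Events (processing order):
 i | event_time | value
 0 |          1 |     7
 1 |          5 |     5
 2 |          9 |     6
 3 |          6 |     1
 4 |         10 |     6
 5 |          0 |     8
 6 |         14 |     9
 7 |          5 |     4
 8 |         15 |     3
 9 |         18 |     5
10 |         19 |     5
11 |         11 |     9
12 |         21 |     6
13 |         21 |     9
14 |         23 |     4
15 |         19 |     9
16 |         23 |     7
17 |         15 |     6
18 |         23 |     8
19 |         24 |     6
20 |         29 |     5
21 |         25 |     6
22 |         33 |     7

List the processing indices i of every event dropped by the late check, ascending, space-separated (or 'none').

i=0 t=1 v=7: → [0,11); WM=-1
i=1 t=5 v=5: → [0,11); WM=3
i=2 t=9 v=6: → [8,19),[0,11); WM=7
i=3 t=6 v=1: DROP (t<7-0); WM=7
i=4 t=10 v=6: → [8,19),[0,11); WM=8
i=5 t=0 v=8: DROP (t<8-0); WM=8
i=6 t=14 v=9: → [8,19); WM=12; [0,11) fires=24
i=7 t=5 v=4: DROP (t<12-0); WM=12
i=8 t=15 v=3: → [8,19); WM=13
i=9 t=18 v=5: → [16,27),[8,19); WM=16
i=10 t=19 v=5: → [16,27); WM=17
i=11 t=11 v=9: DROP (t<17-0); WM=17
i=12 t=21 v=6: → [16,27); WM=19; [8,19) fires=29
i=13 t=21 v=9: → [16,27); WM=19
i=14 t=23 v=4: → [16,27); WM=21
i=15 t=19 v=9: DROP (t<21-0); WM=21
i=16 t=23 v=7: → [16,27); WM=21
i=17 t=15 v=6: DROP (t<21-0); WM=21
i=18 t=23 v=8: → [16,27); WM=21
i=19 t=24 v=6: → [24,35),[16,27); WM=22
i=20 t=29 v=5: → [24,35); WM=27; [16,27) fires=50
i=21 t=25 v=6: DROP (t<27-0); WM=27
i=22 t=33 v=7: → [32,43),[24,35); WM=31

3 5 7 11 15 17 21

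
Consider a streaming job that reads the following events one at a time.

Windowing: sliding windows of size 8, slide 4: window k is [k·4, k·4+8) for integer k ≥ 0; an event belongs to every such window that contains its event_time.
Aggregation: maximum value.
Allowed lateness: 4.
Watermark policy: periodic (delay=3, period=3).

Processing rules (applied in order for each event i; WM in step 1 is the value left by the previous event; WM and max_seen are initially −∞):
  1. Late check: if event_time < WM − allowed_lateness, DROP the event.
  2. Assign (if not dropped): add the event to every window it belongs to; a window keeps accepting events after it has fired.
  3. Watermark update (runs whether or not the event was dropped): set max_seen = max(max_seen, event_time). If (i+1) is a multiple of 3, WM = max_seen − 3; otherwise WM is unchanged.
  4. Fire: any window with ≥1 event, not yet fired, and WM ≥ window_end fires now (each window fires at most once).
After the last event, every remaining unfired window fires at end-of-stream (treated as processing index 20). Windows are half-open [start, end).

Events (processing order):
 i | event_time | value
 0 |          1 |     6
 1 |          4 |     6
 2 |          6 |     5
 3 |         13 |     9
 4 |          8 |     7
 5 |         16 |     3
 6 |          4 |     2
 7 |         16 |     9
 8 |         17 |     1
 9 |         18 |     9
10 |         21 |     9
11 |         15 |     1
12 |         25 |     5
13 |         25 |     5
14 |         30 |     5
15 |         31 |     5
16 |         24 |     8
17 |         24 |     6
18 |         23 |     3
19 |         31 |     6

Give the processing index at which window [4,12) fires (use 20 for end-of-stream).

5

i=0 t=1 v=6: → [0,8); WM=−∞
i=1 t=4 v=6: → [4,12),[0,8); WM=−∞
i=2 t=6 v=5: → [4,12),[0,8); WM=3
i=3 t=13 v=9: → [12,20),[8,16); WM=3
i=4 t=8 v=7: → [8,16),[4,12); WM=3
i=5 t=16 v=3: → [16,24),[12,20); WM=13; [0,8) fires=6 [4,12) fires=7
i=6 t=4 v=2: DROP (t<13-4); WM=13
i=7 t=16 v=9: → [16,24),[12,20); WM=13
i=8 t=17 v=1: → [16,24),[12,20); WM=14
i=9 t=18 v=9: → [16,24),[12,20); WM=14
i=10 t=21 v=9: → [20,28),[16,24); WM=14
i=11 t=15 v=1: → [12,20),[8,16); WM=18; [8,16) fires=9
i=12 t=25 v=5: → [24,32),[20,28); WM=18
i=13 t=25 v=5: → [24,32),[20,28); WM=18
i=14 t=30 v=5: → [28,36),[24,32); WM=27; [12,20) fires=9 [16,24) fires=9
i=15 t=31 v=5: → [28,36),[24,32); WM=27
i=16 t=24 v=8: → [24,32),[20,28); WM=27
i=17 t=24 v=6: → [24,32),[20,28); WM=28; [20,28) fires=9
i=18 t=23 v=3: DROP (t<28-4); WM=28
i=19 t=31 v=6: → [28,36),[24,32); WM=28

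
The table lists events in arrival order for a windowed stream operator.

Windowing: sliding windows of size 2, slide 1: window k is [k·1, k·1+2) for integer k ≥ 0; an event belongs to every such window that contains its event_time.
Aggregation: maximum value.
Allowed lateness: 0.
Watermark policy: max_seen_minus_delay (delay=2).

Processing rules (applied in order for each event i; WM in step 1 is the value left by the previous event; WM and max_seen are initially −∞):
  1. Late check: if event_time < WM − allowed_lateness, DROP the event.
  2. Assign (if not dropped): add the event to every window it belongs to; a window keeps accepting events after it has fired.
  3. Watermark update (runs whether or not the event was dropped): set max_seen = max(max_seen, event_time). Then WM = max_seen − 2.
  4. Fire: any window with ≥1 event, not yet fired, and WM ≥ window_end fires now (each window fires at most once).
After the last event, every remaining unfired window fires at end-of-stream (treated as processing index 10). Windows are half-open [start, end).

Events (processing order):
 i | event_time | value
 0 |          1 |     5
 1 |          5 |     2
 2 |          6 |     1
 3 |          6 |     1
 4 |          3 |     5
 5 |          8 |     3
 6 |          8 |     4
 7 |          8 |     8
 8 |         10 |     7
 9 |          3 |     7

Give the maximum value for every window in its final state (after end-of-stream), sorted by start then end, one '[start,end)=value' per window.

[0,2)=5 [1,3)=5 [4,6)=2 [5,7)=2 [6,8)=1 [7,9)=8 [8,10)=8 [9,11)=7 [10,12)=7

i=0 t=1 v=5: → [1,3),[0,2); WM=-1
i=1 t=5 v=2: → [5,7),[4,6); WM=3; [0,2) fires=5 [1,3) fires=5
i=2 t=6 v=1: → [6,8),[5,7); WM=4
i=3 t=6 v=1: → [6,8),[5,7); WM=4
i=4 t=3 v=5: DROP (t<4-0); WM=4
i=5 t=8 v=3: → [8,10),[7,9); WM=6; [4,6) fires=2
i=6 t=8 v=4: → [8,10),[7,9); WM=6
i=7 t=8 v=8: → [8,10),[7,9); WM=6
i=8 t=10 v=7: → [10,12),[9,11); WM=8; [5,7) fires=2 [6,8) fires=1
i=9 t=3 v=7: DROP (t<8-0); WM=8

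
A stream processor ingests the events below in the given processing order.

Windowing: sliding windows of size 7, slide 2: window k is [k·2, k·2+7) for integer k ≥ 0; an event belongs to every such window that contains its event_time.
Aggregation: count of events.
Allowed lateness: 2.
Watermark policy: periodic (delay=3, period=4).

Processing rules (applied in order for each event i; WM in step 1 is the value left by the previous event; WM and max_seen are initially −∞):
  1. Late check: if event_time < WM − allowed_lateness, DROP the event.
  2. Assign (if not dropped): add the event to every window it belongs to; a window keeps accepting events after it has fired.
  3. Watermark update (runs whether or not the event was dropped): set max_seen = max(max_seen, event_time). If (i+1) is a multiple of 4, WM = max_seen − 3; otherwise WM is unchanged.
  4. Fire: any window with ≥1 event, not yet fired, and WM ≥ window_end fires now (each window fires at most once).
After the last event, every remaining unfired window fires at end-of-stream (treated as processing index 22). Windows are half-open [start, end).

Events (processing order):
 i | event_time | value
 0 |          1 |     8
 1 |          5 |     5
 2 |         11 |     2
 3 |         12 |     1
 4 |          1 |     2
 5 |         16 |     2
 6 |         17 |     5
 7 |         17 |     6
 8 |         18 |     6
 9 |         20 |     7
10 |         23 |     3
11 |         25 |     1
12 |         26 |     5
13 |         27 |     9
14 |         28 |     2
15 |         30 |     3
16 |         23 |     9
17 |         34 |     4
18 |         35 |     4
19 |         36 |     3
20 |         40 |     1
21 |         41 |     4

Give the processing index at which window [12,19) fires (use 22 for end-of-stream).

11

i=0 t=1 v=8: → [0,7); WM=−∞
i=1 t=5 v=5: → [4,11),[2,9),[0,7); WM=−∞
i=2 t=11 v=2: → [10,17),[8,15),[6,13); WM=−∞
i=3 t=12 v=1: → [12,19),[10,17),[8,15),[6,13); WM=9; [0,7) fires=2 [2,9) fires=1
i=4 t=1 v=2: DROP (t<9-2); WM=9
i=5 t=16 v=2: → [16,23),[14,21),[12,19),[10,17); WM=9
i=6 t=17 v=5: → [16,23),[14,21),[12,19); WM=9
i=7 t=17 v=6: → [16,23),[14,21),[12,19); WM=14; [4,11) fires=1 [6,13) fires=2
i=8 t=18 v=6: → [18,25),[16,23),[14,21),[12,19); WM=14
i=9 t=20 v=7: → [20,27),[18,25),[16,23),[14,21); WM=14
i=10 t=23 v=3: → [22,29),[20,27),[18,25); WM=14
i=11 t=25 v=1: → [24,31),[22,29),[20,27); WM=22; [8,15) fires=2 [10,17) fires=3 [12,19) fires=5 [14,21) fires=5
i=12 t=26 v=5: → [26,33),[24,31),[22,29),[20,27); WM=22
i=13 t=27 v=9: → [26,33),[24,31),[22,29); WM=22
i=14 t=28 v=2: → [28,35),[26,33),[24,31),[22,29); WM=22
i=15 t=30 v=3: → [30,37),[28,35),[26,33),[24,31); WM=27; [16,23) fires=5 [18,25) fires=3 [20,27) fires=4
i=16 t=23 v=9: DROP (t<27-2); WM=27
i=17 t=34 v=4: → [34,41),[32,39),[30,37),[28,35); WM=27
i=18 t=35 v=4: → [34,41),[32,39),[30,37); WM=27
i=19 t=36 v=3: → [36,43),[34,41),[32,39),[30,37); WM=33; [22,29) fires=5 [24,31) fires=5 [26,33) fires=4
i=20 t=40 v=1: → [40,47),[38,45),[36,43),[34,41); WM=33
i=21 t=41 v=4: → [40,47),[38,45),[36,43); WM=33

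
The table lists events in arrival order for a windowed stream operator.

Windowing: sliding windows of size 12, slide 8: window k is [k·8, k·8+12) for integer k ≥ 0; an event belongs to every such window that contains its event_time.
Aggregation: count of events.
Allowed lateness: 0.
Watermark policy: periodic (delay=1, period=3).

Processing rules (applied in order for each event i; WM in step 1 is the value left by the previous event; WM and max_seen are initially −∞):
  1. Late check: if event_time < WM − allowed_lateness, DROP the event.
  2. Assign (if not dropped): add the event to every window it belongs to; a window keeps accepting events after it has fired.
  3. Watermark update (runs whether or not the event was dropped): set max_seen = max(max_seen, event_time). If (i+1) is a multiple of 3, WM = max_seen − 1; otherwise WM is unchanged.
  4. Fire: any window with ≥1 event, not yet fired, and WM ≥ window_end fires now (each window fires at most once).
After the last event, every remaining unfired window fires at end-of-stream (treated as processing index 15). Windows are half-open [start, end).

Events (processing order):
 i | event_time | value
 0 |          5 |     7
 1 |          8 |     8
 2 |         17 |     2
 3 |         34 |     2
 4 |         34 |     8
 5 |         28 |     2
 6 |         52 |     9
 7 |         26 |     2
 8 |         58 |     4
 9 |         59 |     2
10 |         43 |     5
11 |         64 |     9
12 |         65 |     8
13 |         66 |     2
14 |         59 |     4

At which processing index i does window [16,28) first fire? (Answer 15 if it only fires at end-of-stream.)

5

i=0 t=5 v=7: → [0,12); WM=−∞
i=1 t=8 v=8: → [8,20),[0,12); WM=−∞
i=2 t=17 v=2: → [16,28),[8,20); WM=16; [0,12) fires=2
i=3 t=34 v=2: → [32,44),[24,36); WM=16
i=4 t=34 v=8: → [32,44),[24,36); WM=16
i=5 t=28 v=2: → [24,36); WM=33; [8,20) fires=2 [16,28) fires=1
i=6 t=52 v=9: → [48,60); WM=33
i=7 t=26 v=2: DROP (t<33-0); WM=33
i=8 t=58 v=4: → [56,68),[48,60); WM=57; [24,36) fires=3 [32,44) fires=2
i=9 t=59 v=2: → [56,68),[48,60); WM=57
i=10 t=43 v=5: DROP (t<57-0); WM=57
i=11 t=64 v=9: → [64,76),[56,68); WM=63; [48,60) fires=3
i=12 t=65 v=8: → [64,76),[56,68); WM=63
i=13 t=66 v=2: → [64,76),[56,68); WM=63
i=14 t=59 v=4: DROP (t<63-0); WM=65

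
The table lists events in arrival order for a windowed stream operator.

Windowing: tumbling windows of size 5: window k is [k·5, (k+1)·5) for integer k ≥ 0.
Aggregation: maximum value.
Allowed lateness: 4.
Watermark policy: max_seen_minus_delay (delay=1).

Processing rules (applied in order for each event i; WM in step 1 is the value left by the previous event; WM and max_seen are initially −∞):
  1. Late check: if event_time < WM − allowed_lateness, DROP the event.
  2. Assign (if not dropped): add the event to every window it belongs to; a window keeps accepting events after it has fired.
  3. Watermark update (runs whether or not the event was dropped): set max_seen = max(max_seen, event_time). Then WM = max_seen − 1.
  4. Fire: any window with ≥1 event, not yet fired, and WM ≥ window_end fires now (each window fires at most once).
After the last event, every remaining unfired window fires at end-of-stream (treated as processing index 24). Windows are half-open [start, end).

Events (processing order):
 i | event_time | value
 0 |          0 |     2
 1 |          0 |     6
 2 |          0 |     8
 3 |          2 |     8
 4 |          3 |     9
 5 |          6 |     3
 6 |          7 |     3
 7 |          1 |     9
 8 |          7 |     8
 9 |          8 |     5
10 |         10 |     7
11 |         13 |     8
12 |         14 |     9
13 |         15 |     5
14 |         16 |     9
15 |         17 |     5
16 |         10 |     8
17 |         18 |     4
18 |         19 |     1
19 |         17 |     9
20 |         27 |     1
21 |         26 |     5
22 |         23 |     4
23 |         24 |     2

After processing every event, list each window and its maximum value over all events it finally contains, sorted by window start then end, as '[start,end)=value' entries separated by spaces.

[0,5)=9 [5,10)=8 [10,15)=9 [15,20)=9 [20,25)=4 [25,30)=5

i=0 t=0 v=2: → [0,5); WM=-1
i=1 t=0 v=6: → [0,5); WM=-1
i=2 t=0 v=8: → [0,5); WM=-1
i=3 t=2 v=8: → [0,5); WM=1
i=4 t=3 v=9: → [0,5); WM=2
i=5 t=6 v=3: → [5,10); WM=5; [0,5) fires=9
i=6 t=7 v=3: → [5,10); WM=6
i=7 t=1 v=9: DROP (t<6-4); WM=6
i=8 t=7 v=8: → [5,10); WM=6
i=9 t=8 v=5: → [5,10); WM=7
i=10 t=10 v=7: → [10,15); WM=9
i=11 t=13 v=8: → [10,15); WM=12; [5,10) fires=8
i=12 t=14 v=9: → [10,15); WM=13
i=13 t=15 v=5: → [15,20); WM=14
i=14 t=16 v=9: → [15,20); WM=15; [10,15) fires=9
i=15 t=17 v=5: → [15,20); WM=16
i=16 t=10 v=8: DROP (t<16-4); WM=16
i=17 t=18 v=4: → [15,20); WM=17
i=18 t=19 v=1: → [15,20); WM=18
i=19 t=17 v=9: → [15,20); WM=18
i=20 t=27 v=1: → [25,30); WM=26; [15,20) fires=9
i=21 t=26 v=5: → [25,30); WM=26
i=22 t=23 v=4: → [20,25); WM=26; [20,25) fires=4
i=23 t=24 v=2: → [20,25); WM=26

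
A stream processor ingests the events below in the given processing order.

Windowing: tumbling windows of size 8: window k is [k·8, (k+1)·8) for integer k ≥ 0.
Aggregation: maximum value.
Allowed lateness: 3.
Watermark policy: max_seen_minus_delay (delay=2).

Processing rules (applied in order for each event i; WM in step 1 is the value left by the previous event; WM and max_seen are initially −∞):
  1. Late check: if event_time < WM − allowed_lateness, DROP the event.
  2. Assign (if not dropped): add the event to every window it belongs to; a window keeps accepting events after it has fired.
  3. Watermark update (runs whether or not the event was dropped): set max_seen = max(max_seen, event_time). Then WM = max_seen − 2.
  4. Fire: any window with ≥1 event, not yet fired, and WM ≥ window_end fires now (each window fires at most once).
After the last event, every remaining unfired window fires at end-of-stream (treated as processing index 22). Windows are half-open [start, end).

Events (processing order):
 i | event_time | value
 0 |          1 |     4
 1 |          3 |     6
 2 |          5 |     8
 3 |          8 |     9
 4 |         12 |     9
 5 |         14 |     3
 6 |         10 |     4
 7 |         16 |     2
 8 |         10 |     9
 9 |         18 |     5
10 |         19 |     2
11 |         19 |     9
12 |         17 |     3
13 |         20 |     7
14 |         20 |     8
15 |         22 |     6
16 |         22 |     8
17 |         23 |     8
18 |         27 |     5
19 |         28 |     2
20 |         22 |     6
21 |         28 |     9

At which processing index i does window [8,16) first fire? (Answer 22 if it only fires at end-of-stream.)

9

i=0 t=1 v=4: → [0,8); WM=-1
i=1 t=3 v=6: → [0,8); WM=1
i=2 t=5 v=8: → [0,8); WM=3
i=3 t=8 v=9: → [8,16); WM=6
i=4 t=12 v=9: → [8,16); WM=10; [0,8) fires=8
i=5 t=14 v=3: → [8,16); WM=12
i=6 t=10 v=4: → [8,16); WM=12
i=7 t=16 v=2: → [16,24); WM=14
i=8 t=10 v=9: DROP (t<14-3); WM=14
i=9 t=18 v=5: → [16,24); WM=16; [8,16) fires=9
i=10 t=19 v=2: → [16,24); WM=17
i=11 t=19 v=9: → [16,24); WM=17
i=12 t=17 v=3: → [16,24); WM=17
i=13 t=20 v=7: → [16,24); WM=18
i=14 t=20 v=8: → [16,24); WM=18
i=15 t=22 v=6: → [16,24); WM=20
i=16 t=22 v=8: → [16,24); WM=20
i=17 t=23 v=8: → [16,24); WM=21
i=18 t=27 v=5: → [24,32); WM=25; [16,24) fires=9
i=19 t=28 v=2: → [24,32); WM=26
i=20 t=22 v=6: DROP (t<26-3); WM=26
i=21 t=28 v=9: → [24,32); WM=26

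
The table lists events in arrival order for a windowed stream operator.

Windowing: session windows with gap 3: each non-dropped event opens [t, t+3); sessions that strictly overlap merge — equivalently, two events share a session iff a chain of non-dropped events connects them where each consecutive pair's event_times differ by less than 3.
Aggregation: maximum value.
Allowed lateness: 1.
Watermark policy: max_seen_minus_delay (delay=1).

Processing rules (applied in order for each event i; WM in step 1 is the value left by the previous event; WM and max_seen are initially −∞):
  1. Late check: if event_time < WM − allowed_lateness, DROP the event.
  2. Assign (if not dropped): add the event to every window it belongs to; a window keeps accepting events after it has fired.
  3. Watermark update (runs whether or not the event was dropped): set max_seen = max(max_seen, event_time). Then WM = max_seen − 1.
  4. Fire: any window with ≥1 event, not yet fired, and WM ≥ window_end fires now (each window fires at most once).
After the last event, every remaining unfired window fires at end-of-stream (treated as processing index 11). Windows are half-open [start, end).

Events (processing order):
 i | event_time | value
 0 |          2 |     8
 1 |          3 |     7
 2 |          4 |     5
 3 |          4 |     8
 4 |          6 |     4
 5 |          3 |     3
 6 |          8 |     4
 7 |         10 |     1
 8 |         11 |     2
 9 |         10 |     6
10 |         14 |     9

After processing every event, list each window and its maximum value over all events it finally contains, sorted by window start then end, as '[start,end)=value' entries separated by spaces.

i=0 t=2 v=8: → [2,5); WM=1
i=1 t=3 v=7: → [2,6); WM=2
i=2 t=4 v=5: → [2,7); WM=3
i=3 t=4 v=8: → [2,7); WM=3
i=4 t=6 v=4: → [2,9); WM=5
i=5 t=3 v=3: DROP (t<5-1); WM=5
i=6 t=8 v=4: → [2,11); WM=7
i=7 t=10 v=1: → [2,13); WM=9
i=8 t=11 v=2: → [2,14); WM=10
i=9 t=10 v=6: → [2,14); WM=10
i=10 t=14 v=9: → [14,17); WM=13

[2,14)=8 [14,17)=9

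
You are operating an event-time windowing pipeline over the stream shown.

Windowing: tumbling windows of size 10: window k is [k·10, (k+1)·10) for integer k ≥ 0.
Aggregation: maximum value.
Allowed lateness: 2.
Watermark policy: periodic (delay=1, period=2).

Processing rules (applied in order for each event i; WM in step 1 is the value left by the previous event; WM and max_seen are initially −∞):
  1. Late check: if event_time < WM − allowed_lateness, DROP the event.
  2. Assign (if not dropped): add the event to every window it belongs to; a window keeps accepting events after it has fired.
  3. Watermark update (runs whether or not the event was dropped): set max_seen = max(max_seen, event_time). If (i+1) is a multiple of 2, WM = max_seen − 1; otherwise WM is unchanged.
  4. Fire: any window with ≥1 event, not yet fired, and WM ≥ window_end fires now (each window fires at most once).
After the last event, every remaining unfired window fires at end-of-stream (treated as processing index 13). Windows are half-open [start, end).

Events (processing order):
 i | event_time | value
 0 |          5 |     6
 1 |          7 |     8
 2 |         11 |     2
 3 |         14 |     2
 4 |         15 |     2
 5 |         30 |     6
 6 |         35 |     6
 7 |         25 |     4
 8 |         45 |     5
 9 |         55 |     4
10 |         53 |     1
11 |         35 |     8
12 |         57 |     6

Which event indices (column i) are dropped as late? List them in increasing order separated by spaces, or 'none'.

i=0 t=5 v=6: → [0,10); WM=−∞
i=1 t=7 v=8: → [0,10); WM=6
i=2 t=11 v=2: → [10,20); WM=6
i=3 t=14 v=2: → [10,20); WM=13; [0,10) fires=8
i=4 t=15 v=2: → [10,20); WM=13
i=5 t=30 v=6: → [30,40); WM=29; [10,20) fires=2
i=6 t=35 v=6: → [30,40); WM=29
i=7 t=25 v=4: DROP (t<29-2); WM=34
i=8 t=45 v=5: → [40,50); WM=34
i=9 t=55 v=4: → [50,60); WM=54; [30,40) fires=6 [40,50) fires=5
i=10 t=53 v=1: → [50,60); WM=54
i=11 t=35 v=8: DROP (t<54-2); WM=54
i=12 t=57 v=6: → [50,60); WM=54

7 11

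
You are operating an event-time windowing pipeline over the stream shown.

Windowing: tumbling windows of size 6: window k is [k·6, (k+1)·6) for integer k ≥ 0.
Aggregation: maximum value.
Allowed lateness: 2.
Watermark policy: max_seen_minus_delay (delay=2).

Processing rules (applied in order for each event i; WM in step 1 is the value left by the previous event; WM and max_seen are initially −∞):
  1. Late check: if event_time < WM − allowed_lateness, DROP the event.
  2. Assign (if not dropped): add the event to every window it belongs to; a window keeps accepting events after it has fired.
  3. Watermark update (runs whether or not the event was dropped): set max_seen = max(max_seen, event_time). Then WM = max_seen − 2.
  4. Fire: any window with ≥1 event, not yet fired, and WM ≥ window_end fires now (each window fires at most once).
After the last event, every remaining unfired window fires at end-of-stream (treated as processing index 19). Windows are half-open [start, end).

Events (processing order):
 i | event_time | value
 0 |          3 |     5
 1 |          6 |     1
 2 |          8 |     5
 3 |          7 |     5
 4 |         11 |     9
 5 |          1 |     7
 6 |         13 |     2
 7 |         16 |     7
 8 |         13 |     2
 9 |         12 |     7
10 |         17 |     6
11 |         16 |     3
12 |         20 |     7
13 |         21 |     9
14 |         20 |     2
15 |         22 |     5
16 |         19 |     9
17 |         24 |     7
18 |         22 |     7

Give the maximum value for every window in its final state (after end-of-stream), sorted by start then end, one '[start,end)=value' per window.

[0,6)=5 [6,12)=9 [12,18)=7 [18,24)=9 [24,30)=7

i=0 t=3 v=5: → [0,6); WM=1
i=1 t=6 v=1: → [6,12); WM=4
i=2 t=8 v=5: → [6,12); WM=6; [0,6) fires=5
i=3 t=7 v=5: → [6,12); WM=6
i=4 t=11 v=9: → [6,12); WM=9
i=5 t=1 v=7: DROP (t<9-2); WM=9
i=6 t=13 v=2: → [12,18); WM=11
i=7 t=16 v=7: → [12,18); WM=14; [6,12) fires=9
i=8 t=13 v=2: → [12,18); WM=14
i=9 t=12 v=7: → [12,18); WM=14
i=10 t=17 v=6: → [12,18); WM=15
i=11 t=16 v=3: → [12,18); WM=15
i=12 t=20 v=7: → [18,24); WM=18; [12,18) fires=7
i=13 t=21 v=9: → [18,24); WM=19
i=14 t=20 v=2: → [18,24); WM=19
i=15 t=22 v=5: → [18,24); WM=20
i=16 t=19 v=9: → [18,24); WM=20
i=17 t=24 v=7: → [24,30); WM=22
i=18 t=22 v=7: → [18,24); WM=22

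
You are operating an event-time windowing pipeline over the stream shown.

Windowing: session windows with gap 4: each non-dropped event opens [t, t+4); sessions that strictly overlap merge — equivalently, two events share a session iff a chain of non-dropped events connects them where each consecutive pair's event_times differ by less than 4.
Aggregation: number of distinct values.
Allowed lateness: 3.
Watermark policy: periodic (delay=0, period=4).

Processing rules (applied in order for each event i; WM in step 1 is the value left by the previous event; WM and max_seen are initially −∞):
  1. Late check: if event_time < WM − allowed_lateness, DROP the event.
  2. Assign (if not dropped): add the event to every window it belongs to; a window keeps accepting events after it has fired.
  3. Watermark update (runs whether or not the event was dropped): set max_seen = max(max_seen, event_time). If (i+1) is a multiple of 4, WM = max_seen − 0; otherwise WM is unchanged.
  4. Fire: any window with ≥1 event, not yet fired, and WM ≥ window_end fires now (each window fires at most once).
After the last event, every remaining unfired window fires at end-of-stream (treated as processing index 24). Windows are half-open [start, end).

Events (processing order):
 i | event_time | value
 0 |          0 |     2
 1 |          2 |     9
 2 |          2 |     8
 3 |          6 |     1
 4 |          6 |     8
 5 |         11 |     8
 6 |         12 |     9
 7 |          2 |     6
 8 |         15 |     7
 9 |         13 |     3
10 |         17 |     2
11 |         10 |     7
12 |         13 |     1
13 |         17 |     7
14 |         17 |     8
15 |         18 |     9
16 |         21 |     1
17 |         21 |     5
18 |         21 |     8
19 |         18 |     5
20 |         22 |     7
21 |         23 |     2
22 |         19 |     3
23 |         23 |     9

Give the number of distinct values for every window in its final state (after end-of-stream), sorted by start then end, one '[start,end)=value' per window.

i=0 t=0 v=2: → [0,4); WM=−∞
i=1 t=2 v=9: → [0,6); WM=−∞
i=2 t=2 v=8: → [0,6); WM=−∞
i=3 t=6 v=1: → [6,10); WM=6
i=4 t=6 v=8: → [6,10); WM=6
i=5 t=11 v=8: → [11,15); WM=6
i=6 t=12 v=9: → [11,16); WM=6
i=7 t=2 v=6: DROP (t<6-3); WM=12
i=8 t=15 v=7: → [11,19); WM=12
i=9 t=13 v=3: → [11,19); WM=12
i=10 t=17 v=2: → [11,21); WM=12
i=11 t=10 v=7: → [10,21); WM=17
i=12 t=13 v=1: DROP (t<17-3); WM=17
i=13 t=17 v=7: → [10,21); WM=17
i=14 t=17 v=8: → [10,21); WM=17
i=15 t=18 v=9: → [10,22); WM=18
i=16 t=21 v=1: → [10,25); WM=18
i=17 t=21 v=5: → [10,25); WM=18
i=18 t=21 v=8: → [10,25); WM=18
i=19 t=18 v=5: → [10,25); WM=21
i=20 t=22 v=7: → [10,26); WM=21
i=21 t=23 v=2: → [10,27); WM=21
i=22 t=19 v=3: → [10,27); WM=21
i=23 t=23 v=9: → [10,27); WM=23

[0,6)=3 [6,10)=2 [10,27)=7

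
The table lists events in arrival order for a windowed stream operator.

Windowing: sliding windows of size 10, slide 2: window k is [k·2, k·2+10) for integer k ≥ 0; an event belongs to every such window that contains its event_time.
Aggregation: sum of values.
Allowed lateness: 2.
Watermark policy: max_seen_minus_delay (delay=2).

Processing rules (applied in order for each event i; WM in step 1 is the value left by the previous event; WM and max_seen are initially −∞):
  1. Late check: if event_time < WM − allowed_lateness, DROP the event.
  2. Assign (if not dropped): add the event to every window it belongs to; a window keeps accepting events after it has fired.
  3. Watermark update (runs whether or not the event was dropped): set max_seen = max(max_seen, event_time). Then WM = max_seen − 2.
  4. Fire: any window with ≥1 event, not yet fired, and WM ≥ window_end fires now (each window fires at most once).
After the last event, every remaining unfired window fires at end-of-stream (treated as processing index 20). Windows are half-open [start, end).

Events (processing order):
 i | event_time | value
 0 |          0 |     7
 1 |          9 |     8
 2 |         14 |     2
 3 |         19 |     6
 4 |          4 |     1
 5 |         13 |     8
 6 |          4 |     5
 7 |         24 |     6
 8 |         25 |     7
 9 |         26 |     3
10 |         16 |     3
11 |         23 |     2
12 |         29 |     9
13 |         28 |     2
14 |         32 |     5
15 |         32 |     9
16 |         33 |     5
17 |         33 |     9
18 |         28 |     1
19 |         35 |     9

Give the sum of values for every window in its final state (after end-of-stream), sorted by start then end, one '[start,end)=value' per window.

i=0 t=0 v=7: → [0,10); WM=-2
i=1 t=9 v=8: → [8,18),[6,16),[4,14),[2,12),[0,10); WM=7
i=2 t=14 v=2: → [14,24),[12,22),[10,20),[8,18),[6,16); WM=12; [0,10) fires=15 [2,12) fires=8
i=3 t=19 v=6: → [18,28),[16,26),[14,24),[12,22),[10,20); WM=17; [4,14) fires=8 [6,16) fires=10
i=4 t=4 v=1: DROP (t<17-2); WM=17
i=5 t=13 v=8: DROP (t<17-2); WM=17
i=6 t=4 v=5: DROP (t<17-2); WM=17
i=7 t=24 v=6: → [24,34),[22,32),[20,30),[18,28),[16,26); WM=22; [8,18) fires=10 [10,20) fires=8 [12,22) fires=8
i=8 t=25 v=7: → [24,34),[22,32),[20,30),[18,28),[16,26); WM=23
i=9 t=26 v=3: → [26,36),[24,34),[22,32),[20,30),[18,28); WM=24; [14,24) fires=8
i=10 t=16 v=3: DROP (t<24-2); WM=24
i=11 t=23 v=2: → [22,32),[20,30),[18,28),[16,26),[14,24); WM=24
i=12 t=29 v=9: → [28,38),[26,36),[24,34),[22,32),[20,30); WM=27; [16,26) fires=21
i=13 t=28 v=2: → [28,38),[26,36),[24,34),[22,32),[20,30); WM=27
i=14 t=32 v=5: → [32,42),[30,40),[28,38),[26,36),[24,34); WM=30; [18,28) fires=24 [20,30) fires=29
i=15 t=32 v=9: → [32,42),[30,40),[28,38),[26,36),[24,34); WM=30
i=16 t=33 v=5: → [32,42),[30,40),[28,38),[26,36),[24,34); WM=31
i=17 t=33 v=9: → [32,42),[30,40),[28,38),[26,36),[24,34); WM=31
i=18 t=28 v=1: DROP (t<31-2); WM=31
i=19 t=35 v=9: → [34,44),[32,42),[30,40),[28,38),[26,36); WM=33; [22,32) fires=29

[0,10)=15 [2,12)=8 [4,14)=8 [6,16)=10 [8,18)=10 [10,20)=8 [12,22)=8 [14,24)=10 [16,26)=21 [18,28)=24 [20,30)=29 [22,32)=29 [24,34)=55 [26,36)=51 [28,38)=48 [30,40)=37 [32,42)=37 [34,44)=9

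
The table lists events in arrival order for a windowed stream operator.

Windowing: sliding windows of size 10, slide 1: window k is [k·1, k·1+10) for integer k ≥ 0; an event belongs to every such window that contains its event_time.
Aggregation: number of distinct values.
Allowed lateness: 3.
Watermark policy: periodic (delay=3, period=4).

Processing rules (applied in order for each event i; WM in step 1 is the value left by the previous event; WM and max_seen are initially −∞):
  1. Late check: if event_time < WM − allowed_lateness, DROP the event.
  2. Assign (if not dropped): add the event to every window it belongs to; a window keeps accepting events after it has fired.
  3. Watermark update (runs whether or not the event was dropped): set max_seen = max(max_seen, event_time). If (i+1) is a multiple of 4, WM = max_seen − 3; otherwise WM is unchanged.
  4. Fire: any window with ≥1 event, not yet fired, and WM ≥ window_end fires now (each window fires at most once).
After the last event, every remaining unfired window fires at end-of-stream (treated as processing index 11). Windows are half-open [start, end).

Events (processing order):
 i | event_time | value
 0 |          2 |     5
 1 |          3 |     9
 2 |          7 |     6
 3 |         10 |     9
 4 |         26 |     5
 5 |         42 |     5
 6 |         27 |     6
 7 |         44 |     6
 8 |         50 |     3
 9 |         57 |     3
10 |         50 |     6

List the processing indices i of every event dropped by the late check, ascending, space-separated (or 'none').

i=0 t=2 v=5: → [2,12),[1,11),[0,10); WM=−∞
i=1 t=3 v=9: → [3,13),[2,12),[1,11),[0,10); WM=−∞
i=2 t=7 v=6: → [7,17),[6,16),[5,15),[4,14),[3,13),[2,12),[1,11),[0,10); WM=−∞
i=3 t=10 v=9: → [10,20),[9,19),[8,18),[7,17),[6,16),[5,15),[4,14),[3,13),[2,12),[1,11); WM=7
i=4 t=26 v=5: → [26,36),[25,35),[24,34),[23,33),[22,32),[21,31),[20,30),[19,29),[18,28),[17,27); WM=7
i=5 t=42 v=5: → [42,52),[41,51),[40,50),[39,49),[38,48),[37,47),[36,46),[35,45),[34,44),[33,43); WM=7
i=6 t=27 v=6: → [27,37),[26,36),[25,35),[24,34),[23,33),[22,32),[21,31),[20,30),[19,29),[18,28); WM=7
i=7 t=44 v=6: → [44,54),[43,53),[42,52),[41,51),[40,50),[39,49),[38,48),[37,47),[36,46),[35,45); WM=41; [0,10) fires=3 [1,11) fires=3 [2,12) fires=3 [3,13) fires=2 [4,14) fires=2 [5,15) fires=2 [6,16) fires=2 [7,17) fires=2 [8,18) fires=1 [9,19) fires=1 [10,20) fires=1 [17,27) fires=1 [18,28) fires=2 [19,29) fires=2 [20,30) fires=2 [21,31) fires=2 [22,32) fires=2 [23,33) fires=2 [24,34) fires=2 [25,35) fires=2 [26,36) fires=2 [27,37) fires=1
i=8 t=50 v=3: → [50,60),[49,59),[48,58),[47,57),[46,56),[45,55),[44,54),[43,53),[42,52),[41,51); WM=41
i=9 t=57 v=3: → [57,67),[56,66),[55,65),[54,64),[53,63),[52,62),[51,61),[50,60),[49,59),[48,58); WM=41
i=10 t=50 v=6: → [50,60),[49,59),[48,58),[47,57),[46,56),[45,55),[44,54),[43,53),[42,52),[41,51); WM=41

none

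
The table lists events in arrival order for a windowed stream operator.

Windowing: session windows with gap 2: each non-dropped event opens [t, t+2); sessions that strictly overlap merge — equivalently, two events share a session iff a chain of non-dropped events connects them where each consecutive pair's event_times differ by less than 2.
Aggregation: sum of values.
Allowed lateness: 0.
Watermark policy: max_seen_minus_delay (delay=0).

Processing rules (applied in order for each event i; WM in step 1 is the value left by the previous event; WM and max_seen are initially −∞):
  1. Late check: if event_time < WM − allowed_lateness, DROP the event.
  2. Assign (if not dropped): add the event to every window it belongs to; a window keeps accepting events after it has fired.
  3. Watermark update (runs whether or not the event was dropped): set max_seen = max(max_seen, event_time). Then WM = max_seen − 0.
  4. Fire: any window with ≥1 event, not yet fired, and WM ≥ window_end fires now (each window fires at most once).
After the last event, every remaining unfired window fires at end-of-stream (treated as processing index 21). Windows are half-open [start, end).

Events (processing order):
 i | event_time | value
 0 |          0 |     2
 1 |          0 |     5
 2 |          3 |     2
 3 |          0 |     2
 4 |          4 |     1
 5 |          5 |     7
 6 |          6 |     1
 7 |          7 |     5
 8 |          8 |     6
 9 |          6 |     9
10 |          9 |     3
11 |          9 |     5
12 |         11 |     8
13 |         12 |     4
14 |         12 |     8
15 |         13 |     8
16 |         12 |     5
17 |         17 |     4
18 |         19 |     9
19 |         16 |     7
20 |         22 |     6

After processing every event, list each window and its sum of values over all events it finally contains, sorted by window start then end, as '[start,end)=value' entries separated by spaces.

[0,2)=7 [3,11)=30 [11,15)=28 [17,19)=4 [19,21)=9 [22,24)=6

i=0 t=0 v=2: → [0,2); WM=0
i=1 t=0 v=5: → [0,2); WM=0
i=2 t=3 v=2: → [3,5); WM=3
i=3 t=0 v=2: DROP (t<3-0); WM=3
i=4 t=4 v=1: → [3,6); WM=4
i=5 t=5 v=7: → [3,7); WM=5
i=6 t=6 v=1: → [3,8); WM=6
i=7 t=7 v=5: → [3,9); WM=7
i=8 t=8 v=6: → [3,10); WM=8
i=9 t=6 v=9: DROP (t<8-0); WM=8
i=10 t=9 v=3: → [3,11); WM=9
i=11 t=9 v=5: → [3,11); WM=9
i=12 t=11 v=8: → [11,13); WM=11
i=13 t=12 v=4: → [11,14); WM=12
i=14 t=12 v=8: → [11,14); WM=12
i=15 t=13 v=8: → [11,15); WM=13
i=16 t=12 v=5: DROP (t<13-0); WM=13
i=17 t=17 v=4: → [17,19); WM=17
i=18 t=19 v=9: → [19,21); WM=19
i=19 t=16 v=7: DROP (t<19-0); WM=19
i=20 t=22 v=6: → [22,24); WM=22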